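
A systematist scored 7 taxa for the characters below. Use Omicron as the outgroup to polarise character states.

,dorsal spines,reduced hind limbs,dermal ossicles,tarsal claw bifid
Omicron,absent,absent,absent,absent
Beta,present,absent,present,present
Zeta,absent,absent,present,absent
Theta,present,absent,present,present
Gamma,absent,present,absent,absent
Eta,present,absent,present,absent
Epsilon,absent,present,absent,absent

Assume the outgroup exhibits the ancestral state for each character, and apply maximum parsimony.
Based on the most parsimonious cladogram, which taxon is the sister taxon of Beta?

The outgroup has state 'absent' for every character, so 'present' is the derived state throughout.
dorsal spines (derived state 'present') is shared by Beta, Eta, and Theta — a synapomorphy uniting that clade.
reduced hind limbs: derived state 'present' in Epsilon and Gamma only — synapomorphy for {Epsilon, Gamma}.
Only Beta, Eta, Theta, and Zeta show the derived state 'present' for dermal ossicles, supporting them as a clade.
tarsal claw bifid: derived state 'present' in Beta and Theta only — synapomorphy for {Beta, Theta}.
Most parsimonious ingroup topology: ((((Beta,Theta),Eta),Zeta),(Gamma,Epsilon)).
Beta and Theta form a cherry on this tree, so they are sister taxa.

Theta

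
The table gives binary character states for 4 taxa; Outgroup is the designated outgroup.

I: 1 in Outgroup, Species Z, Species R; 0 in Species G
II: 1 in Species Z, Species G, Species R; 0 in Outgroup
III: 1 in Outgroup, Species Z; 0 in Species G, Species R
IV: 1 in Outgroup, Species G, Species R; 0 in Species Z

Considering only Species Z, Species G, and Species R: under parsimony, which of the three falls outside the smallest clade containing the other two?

Character polarity is set by the outgroup: the derived state is whichever differs from the outgroup's state, so for I, III, IV the derived state is '0', and for the remaining characters it is '1'.
I: derived state '0' in Species G only — an autapomorphy, so it tells us nothing about relationships among taxa.
All ingroup taxa share the derived state '1' for II; it defines the ingroup but does not resolve relationships within it.
III: derived state '0' in Species G and Species R only — synapomorphy for {Species G, Species R}.
IV (derived state '0') is unique to Species Z (autapomorphy; uninformative for grouping).
Most parsimonious ingroup topology: (Species Z,(Species G,Species R)).
Species G and Species R share a more recent common ancestor with each other than either does with Species Z, so Species Z is the least closely related of the three.

Species Z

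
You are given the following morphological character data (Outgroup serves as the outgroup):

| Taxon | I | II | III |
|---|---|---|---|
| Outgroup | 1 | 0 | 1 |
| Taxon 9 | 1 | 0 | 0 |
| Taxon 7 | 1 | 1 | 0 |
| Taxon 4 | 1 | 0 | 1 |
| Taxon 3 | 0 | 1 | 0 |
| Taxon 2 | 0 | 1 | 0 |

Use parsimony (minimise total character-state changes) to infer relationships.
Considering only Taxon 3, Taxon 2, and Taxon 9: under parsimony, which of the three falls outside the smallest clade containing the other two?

Character polarity is set by the outgroup: the derived state is whichever differs from the outgroup's state, so for I, III the derived state is '0', and for the remaining characters it is '1'.
Only Taxon 2 and Taxon 3 show the derived state '0' for I, supporting them as a clade.
Only Taxon 2, Taxon 3, and Taxon 7 show the derived state '1' for II, supporting them as a clade.
Only Taxon 2, Taxon 3, Taxon 7, and Taxon 9 show the derived state '0' for III, supporting them as a clade.
Most parsimonious ingroup topology: ((Taxon 9,(Taxon 7,(Taxon 3,Taxon 2))),Taxon 4).
Taxon 2 and Taxon 3 share a more recent common ancestor with each other than either does with Taxon 9, so Taxon 9 is the least closely related of the three.

Taxon 9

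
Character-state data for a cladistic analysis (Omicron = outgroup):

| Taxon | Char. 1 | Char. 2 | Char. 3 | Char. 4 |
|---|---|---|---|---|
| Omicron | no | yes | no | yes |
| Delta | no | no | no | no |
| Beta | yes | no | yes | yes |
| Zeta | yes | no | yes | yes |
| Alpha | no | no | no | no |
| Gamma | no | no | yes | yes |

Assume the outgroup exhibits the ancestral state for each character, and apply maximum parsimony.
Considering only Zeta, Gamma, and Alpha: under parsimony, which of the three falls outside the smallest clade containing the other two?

Alpha

Character polarity is set by the outgroup: the derived state is whichever differs from the outgroup's state, so for Char. 2, Char. 4 the derived state is 'no', and for the remaining characters it is 'yes'.
Only Beta and Zeta show the derived state 'yes' for Char. 1, supporting them as a clade.
All ingroup taxa share the derived state 'no' for Char. 2; it defines the ingroup but does not resolve relationships within it.
Only Beta, Gamma, and Zeta show the derived state 'yes' for Char. 3, supporting them as a clade.
Char. 4 (derived state 'no') is shared by Alpha and Delta — a synapomorphy uniting that clade.
Most parsimonious ingroup topology: ((Delta,Alpha),((Beta,Zeta),Gamma)).
Zeta and Gamma share a more recent common ancestor with each other than either does with Alpha, so Alpha is the least closely related of the three.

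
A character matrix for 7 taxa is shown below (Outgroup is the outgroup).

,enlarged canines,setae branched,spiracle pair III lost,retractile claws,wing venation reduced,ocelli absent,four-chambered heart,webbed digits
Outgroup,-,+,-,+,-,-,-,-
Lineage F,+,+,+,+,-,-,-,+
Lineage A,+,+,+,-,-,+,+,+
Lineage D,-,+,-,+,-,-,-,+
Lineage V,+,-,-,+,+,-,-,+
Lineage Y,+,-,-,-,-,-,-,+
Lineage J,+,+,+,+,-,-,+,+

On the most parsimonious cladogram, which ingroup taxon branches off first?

Character polarity is set by the outgroup: the derived state is whichever differs from the outgroup's state, so for setae branched, retractile claws the derived state is '-', and for the remaining characters it is '+'.
Only Lineage A, Lineage F, Lineage J, Lineage V, and Lineage Y show the derived state '+' for enlarged canines, supporting them as a clade.
setae branched (derived state '-') is shared by Lineage V and Lineage Y — a synapomorphy uniting that clade.
Only Lineage A, Lineage F, and Lineage J show the derived state '+' for spiracle pair III lost, supporting them as a clade.
retractile claws (state '-') occurs in Lineage A and Lineage Y but conflicts with the nesting implied by the other characters — most parsimoniously interpreted as homoplasy.
wing venation reduced (derived state '+') is unique to Lineage V (autapomorphy; uninformative for grouping).
ocelli absent (derived state '+') is unique to Lineage A (autapomorphy; uninformative for grouping).
four-chambered heart: derived state '+' in Lineage A and Lineage J only — synapomorphy for {Lineage A, Lineage J}.
webbed digits (derived state '+') is shared by all ingroup taxa — unites the whole ingroup.
Most parsimonious ingroup topology: (((Lineage F,(Lineage J,Lineage A)),(Lineage V,Lineage Y)),Lineage D).
Lineage D is sister to the clade containing all other ingroup taxa, so it is the earliest-diverging (most basal) ingroup lineage.

Lineage D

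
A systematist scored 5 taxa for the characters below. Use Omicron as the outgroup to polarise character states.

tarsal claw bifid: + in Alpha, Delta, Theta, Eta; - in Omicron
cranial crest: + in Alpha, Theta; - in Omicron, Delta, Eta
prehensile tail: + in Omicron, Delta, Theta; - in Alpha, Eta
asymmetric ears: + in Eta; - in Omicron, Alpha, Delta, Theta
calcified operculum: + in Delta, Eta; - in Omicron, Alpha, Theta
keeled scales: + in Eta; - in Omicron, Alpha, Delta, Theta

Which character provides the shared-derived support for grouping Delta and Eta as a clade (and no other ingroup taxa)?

Character polarity is set by the outgroup: the derived state is whichever differs from the outgroup's state, so for prehensile tail the derived state is '-', and for the remaining characters it is '+'.
tarsal claw bifid (derived state '+') is shared by all ingroup taxa — unites the whole ingroup.
Only Alpha and Theta show the derived state '+' for cranial crest, supporting them as a clade.
prehensile tail (state '-') occurs in Alpha and Eta but conflicts with the nesting implied by the other characters — most parsimoniously interpreted as homoplasy.
asymmetric ears (derived state '+') is unique to Eta (autapomorphy; uninformative for grouping).
Only Delta and Eta show the derived state '+' for calcified operculum, supporting them as a clade.
keeled scales (derived state '+') is unique to Eta (autapomorphy; uninformative for grouping).
Most parsimonious ingroup topology: ((Alpha,Theta),(Delta,Eta)).
The clade {Delta, Eta} is supported by calcified operculum: its derived state '+' occurs in exactly those taxa and in no other taxon (including the outgroup).

calcified operculum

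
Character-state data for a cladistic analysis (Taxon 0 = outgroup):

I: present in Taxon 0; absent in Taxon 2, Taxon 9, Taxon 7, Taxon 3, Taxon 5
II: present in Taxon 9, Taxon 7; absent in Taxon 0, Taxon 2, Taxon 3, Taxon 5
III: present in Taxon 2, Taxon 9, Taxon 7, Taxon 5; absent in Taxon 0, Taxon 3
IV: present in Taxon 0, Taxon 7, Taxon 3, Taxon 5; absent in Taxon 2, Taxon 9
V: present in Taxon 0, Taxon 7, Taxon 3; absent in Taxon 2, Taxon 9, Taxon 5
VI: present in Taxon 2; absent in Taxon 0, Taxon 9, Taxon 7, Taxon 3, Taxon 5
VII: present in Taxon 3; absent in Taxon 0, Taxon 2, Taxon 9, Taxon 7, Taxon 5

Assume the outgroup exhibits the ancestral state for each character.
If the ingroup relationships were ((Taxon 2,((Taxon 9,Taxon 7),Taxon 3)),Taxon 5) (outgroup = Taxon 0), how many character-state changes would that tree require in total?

11

Map each character onto ((Taxon 2,((Taxon 9,Taxon 7),Taxon 3)),Taxon 5) (rooted by Taxon 0) and count the minimum state changes it requires (Fitch parsimony):
I: 1; II: 1; III: 2; IV: 2; V: 3; VI: 1; VII: 1.
Total tree length = 11.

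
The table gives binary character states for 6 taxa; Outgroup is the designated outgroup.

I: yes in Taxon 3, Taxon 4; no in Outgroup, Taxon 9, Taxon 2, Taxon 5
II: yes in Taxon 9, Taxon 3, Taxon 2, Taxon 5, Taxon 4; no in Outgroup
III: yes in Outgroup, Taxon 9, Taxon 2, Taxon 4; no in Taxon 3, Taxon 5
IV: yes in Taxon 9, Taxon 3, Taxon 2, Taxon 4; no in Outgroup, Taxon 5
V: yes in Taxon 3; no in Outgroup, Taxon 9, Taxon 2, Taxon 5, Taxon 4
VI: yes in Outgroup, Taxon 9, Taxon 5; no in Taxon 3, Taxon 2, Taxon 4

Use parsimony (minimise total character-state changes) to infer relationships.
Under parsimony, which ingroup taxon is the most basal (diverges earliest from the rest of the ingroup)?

Taxon 5

Character polarity is set by the outgroup: the derived state is whichever differs from the outgroup's state, so for III, VI the derived state is 'no', and for the remaining characters it is 'yes'.
I: derived state 'yes' in Taxon 3 and Taxon 4 only — synapomorphy for {Taxon 3, Taxon 4}.
All ingroup taxa share the derived state 'yes' for II; it defines the ingroup but does not resolve relationships within it.
III (state 'no') occurs in Taxon 3 and Taxon 5 but conflicts with the nesting implied by the other characters — most parsimoniously interpreted as homoplasy.
Only Taxon 2, Taxon 3, Taxon 4, and Taxon 9 show the derived state 'yes' for IV, supporting them as a clade.
V: derived state 'yes' in Taxon 3 only — an autapomorphy, so it tells us nothing about relationships among taxa.
Only Taxon 2, Taxon 3, and Taxon 4 show the derived state 'no' for VI, supporting them as a clade.
Most parsimonious ingroup topology: ((Taxon 9,((Taxon 3,Taxon 4),Taxon 2)),Taxon 5).
Taxon 5 is sister to the clade containing all other ingroup taxa, so it is the earliest-diverging (most basal) ingroup lineage.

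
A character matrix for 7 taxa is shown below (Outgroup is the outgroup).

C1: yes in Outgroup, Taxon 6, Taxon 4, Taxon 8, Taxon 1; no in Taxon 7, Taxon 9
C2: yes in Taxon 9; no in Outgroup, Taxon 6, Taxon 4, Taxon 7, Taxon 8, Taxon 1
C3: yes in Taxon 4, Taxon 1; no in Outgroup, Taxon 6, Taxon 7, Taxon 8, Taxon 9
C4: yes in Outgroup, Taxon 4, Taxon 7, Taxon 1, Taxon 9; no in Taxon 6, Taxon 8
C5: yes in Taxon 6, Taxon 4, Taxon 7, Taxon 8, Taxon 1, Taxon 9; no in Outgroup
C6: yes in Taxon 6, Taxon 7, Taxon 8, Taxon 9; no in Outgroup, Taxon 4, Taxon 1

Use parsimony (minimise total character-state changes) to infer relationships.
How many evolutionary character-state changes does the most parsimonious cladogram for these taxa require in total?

Character polarity is set by the outgroup: the derived state is whichever differs from the outgroup's state, so for C1, C4 the derived state is 'no', and for the remaining characters it is 'yes'.
Only Taxon 7 and Taxon 9 show the derived state 'no' for C1, supporting them as a clade.
C2: derived state 'yes' in Taxon 9 only — an autapomorphy, so it tells us nothing about relationships among taxa.
C3: derived state 'yes' in Taxon 1 and Taxon 4 only — synapomorphy for {Taxon 1, Taxon 4}.
Only Taxon 6 and Taxon 8 show the derived state 'no' for C4, supporting them as a clade.
All ingroup taxa share the derived state 'yes' for C5; it defines the ingroup but does not resolve relationships within it.
Only Taxon 6, Taxon 7, Taxon 8, and Taxon 9 show the derived state 'yes' for C6, supporting them as a clade.
Most parsimonious ingroup topology: (((Taxon 6,Taxon 8),(Taxon 7,Taxon 9)),(Taxon 4,Taxon 1)).
Changes per character on this tree: C1: 1; C2: 1; C3: 1; C4: 1; C5: 1; C6: 1.
Total = 6.

6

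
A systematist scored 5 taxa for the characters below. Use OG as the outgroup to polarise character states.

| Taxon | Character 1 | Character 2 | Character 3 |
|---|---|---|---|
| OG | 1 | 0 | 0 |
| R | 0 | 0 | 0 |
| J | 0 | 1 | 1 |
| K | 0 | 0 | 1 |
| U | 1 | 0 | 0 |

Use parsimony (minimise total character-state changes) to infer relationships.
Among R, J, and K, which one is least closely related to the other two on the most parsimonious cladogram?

R

Character polarity is set by the outgroup: the derived state is whichever differs from the outgroup's state, so for Character 1 the derived state is '0', and for the remaining characters it is '1'.
Character 1: derived state '0' in J, K, and R only — synapomorphy for {J, K, R}.
Character 2: derived state '1' in J only — an autapomorphy, so it tells us nothing about relationships among taxa.
Character 3 (derived state '1') is shared by J and K — a synapomorphy uniting that clade.
Most parsimonious ingroup topology: ((R,(J,K)),U).
J and K share a more recent common ancestor with each other than either does with R, so R is the least closely related of the three.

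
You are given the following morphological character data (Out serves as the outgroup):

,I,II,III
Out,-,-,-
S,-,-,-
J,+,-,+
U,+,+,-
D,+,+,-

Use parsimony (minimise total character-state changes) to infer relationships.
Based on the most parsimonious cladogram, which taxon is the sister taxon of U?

The outgroup has state '-' for every character, so '+' is the derived state throughout.
Only D, J, and U show the derived state '+' for I, supporting them as a clade.
II: derived state '+' in D and U only — synapomorphy for {D, U}.
III: derived state '+' in J only — an autapomorphy, so it tells us nothing about relationships among taxa.
Most parsimonious ingroup topology: (S,(J,(U,D))).
U and D form a cherry on this tree, so they are sister taxa.

D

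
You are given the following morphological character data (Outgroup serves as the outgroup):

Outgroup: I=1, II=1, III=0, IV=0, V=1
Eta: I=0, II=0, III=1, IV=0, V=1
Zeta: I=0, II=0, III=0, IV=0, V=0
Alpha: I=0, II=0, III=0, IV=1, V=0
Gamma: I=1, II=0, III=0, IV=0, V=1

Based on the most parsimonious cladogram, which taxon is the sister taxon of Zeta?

Alpha

Character polarity is set by the outgroup: the derived state is whichever differs from the outgroup's state, so for I, II, V the derived state is '0', and for the remaining characters it is '1'.
I: derived state '0' in Alpha, Eta, and Zeta only — synapomorphy for {Alpha, Eta, Zeta}.
All ingroup taxa share the derived state '0' for II; it defines the ingroup but does not resolve relationships within it.
III (derived state '1') is unique to Eta (autapomorphy; uninformative for grouping).
IV: derived state '1' in Alpha only — an autapomorphy, so it tells us nothing about relationships among taxa.
V (derived state '0') is shared by Alpha and Zeta — a synapomorphy uniting that clade.
Most parsimonious ingroup topology: ((Eta,(Zeta,Alpha)),Gamma).
Zeta and Alpha form a cherry on this tree, so they are sister taxa.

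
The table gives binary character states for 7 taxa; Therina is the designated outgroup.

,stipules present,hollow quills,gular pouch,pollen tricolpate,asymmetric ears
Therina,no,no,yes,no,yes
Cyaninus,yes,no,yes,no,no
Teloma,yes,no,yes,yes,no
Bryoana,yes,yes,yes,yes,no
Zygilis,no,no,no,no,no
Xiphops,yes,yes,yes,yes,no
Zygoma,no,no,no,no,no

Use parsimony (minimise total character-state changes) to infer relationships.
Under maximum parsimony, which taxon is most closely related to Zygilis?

Character polarity is set by the outgroup: the derived state is whichever differs from the outgroup's state, so for gular pouch, asymmetric ears the derived state is 'no', and for the remaining characters it is 'yes'.
Only Bryoana, Cyaninus, Teloma, and Xiphops show the derived state 'yes' for stipules present, supporting them as a clade.
hollow quills (derived state 'yes') is shared by Bryoana and Xiphops — a synapomorphy uniting that clade.
gular pouch: derived state 'no' in Zygilis and Zygoma only — synapomorphy for {Zygilis, Zygoma}.
Only Bryoana, Teloma, and Xiphops show the derived state 'yes' for pollen tricolpate, supporting them as a clade.
All ingroup taxa share the derived state 'no' for asymmetric ears; it defines the ingroup but does not resolve relationships within it.
Most parsimonious ingroup topology: ((Cyaninus,(Teloma,(Bryoana,Xiphops))),(Zygilis,Zygoma)).
Zygilis and Zygoma form a cherry on this tree, so they are sister taxa.

Zygoma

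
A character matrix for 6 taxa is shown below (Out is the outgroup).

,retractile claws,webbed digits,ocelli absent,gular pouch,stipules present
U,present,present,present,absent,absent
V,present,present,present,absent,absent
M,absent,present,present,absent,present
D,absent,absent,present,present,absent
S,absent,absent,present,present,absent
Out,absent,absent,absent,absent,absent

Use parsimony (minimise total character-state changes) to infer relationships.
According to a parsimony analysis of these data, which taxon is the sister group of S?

D

The outgroup has state 'absent' for every character, so 'present' is the derived state throughout.
Only U and V show the derived state 'present' for retractile claws, supporting them as a clade.
Only M, U, and V show the derived state 'present' for webbed digits, supporting them as a clade.
All ingroup taxa share the derived state 'present' for ocelli absent; it defines the ingroup but does not resolve relationships within it.
gular pouch: derived state 'present' in D and S only — synapomorphy for {D, S}.
stipules present (derived state 'present') is unique to M (autapomorphy; uninformative for grouping).
Most parsimonious ingroup topology: ((M,(U,V)),(D,S)).
S and D form a cherry on this tree, so they are sister taxa.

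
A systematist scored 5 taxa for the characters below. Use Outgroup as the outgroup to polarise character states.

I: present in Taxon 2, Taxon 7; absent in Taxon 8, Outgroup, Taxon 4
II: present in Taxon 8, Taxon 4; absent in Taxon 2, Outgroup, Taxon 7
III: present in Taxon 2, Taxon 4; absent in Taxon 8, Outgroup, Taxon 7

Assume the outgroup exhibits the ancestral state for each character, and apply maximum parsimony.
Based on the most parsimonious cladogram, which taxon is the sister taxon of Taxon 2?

Taxon 7

The outgroup has state 'absent' for every character, so 'present' is the derived state throughout.
I (derived state 'present') is shared by Taxon 2 and Taxon 7 — a synapomorphy uniting that clade.
II (derived state 'present') is shared by Taxon 4 and Taxon 8 — a synapomorphy uniting that clade.
III groups Taxon 2 and Taxon 4, which is incompatible with the clades supported by the remaining characters; treating it as convergent (homoplasy) costs fewer steps than any alternative tree.
Most parsimonious ingroup topology: ((Taxon 7,Taxon 2),(Taxon 4,Taxon 8)).
Taxon 2 and Taxon 7 form a cherry on this tree, so they are sister taxa.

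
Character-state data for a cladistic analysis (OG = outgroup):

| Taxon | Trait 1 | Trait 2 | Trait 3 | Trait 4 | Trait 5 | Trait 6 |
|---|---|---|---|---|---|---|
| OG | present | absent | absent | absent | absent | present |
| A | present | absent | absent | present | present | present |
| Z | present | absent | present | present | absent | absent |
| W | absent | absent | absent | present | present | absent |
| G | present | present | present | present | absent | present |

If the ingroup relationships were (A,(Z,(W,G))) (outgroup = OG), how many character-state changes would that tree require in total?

9

Map each character onto (A,(Z,(W,G))) (rooted by OG) and count the minimum state changes it requires (Fitch parsimony):
Trait 1: 1; Trait 2: 1; Trait 3: 2; Trait 4: 1; Trait 5: 2; Trait 6: 2.
Total tree length = 9.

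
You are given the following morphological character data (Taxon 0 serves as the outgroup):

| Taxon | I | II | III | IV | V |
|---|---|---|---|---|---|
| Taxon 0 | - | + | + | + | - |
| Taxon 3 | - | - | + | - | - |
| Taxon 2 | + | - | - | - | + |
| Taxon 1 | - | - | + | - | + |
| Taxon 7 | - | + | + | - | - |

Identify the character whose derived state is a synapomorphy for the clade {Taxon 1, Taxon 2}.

Character polarity is set by the outgroup: the derived state is whichever differs from the outgroup's state, so for II, III, IV the derived state is '-', and for the remaining characters it is '+'.
I: derived state '+' in Taxon 2 only — an autapomorphy, so it tells us nothing about relationships among taxa.
II: derived state '-' in Taxon 1, Taxon 2, and Taxon 3 only — synapomorphy for {Taxon 1, Taxon 2, Taxon 3}.
III: derived state '-' in Taxon 2 only — an autapomorphy, so it tells us nothing about relationships among taxa.
IV (derived state '-') is shared by all ingroup taxa — unites the whole ingroup.
Only Taxon 1 and Taxon 2 show the derived state '+' for V, supporting them as a clade.
Most parsimonious ingroup topology: ((Taxon 3,(Taxon 2,Taxon 1)),Taxon 7).
The clade {Taxon 1, Taxon 2} is supported by V: its derived state '+' occurs in exactly those taxa and in no other taxon (including the outgroup).

V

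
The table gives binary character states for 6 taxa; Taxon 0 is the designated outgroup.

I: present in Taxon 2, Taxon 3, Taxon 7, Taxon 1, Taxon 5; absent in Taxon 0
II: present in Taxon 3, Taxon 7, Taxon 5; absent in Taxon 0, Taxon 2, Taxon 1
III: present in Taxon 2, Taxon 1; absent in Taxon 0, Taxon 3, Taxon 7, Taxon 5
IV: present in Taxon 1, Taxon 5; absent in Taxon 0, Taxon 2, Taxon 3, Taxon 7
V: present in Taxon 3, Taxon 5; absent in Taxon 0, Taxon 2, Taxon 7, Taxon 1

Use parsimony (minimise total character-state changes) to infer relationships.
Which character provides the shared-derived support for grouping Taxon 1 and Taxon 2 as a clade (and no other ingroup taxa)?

The outgroup has state 'absent' for every character, so 'present' is the derived state throughout.
All ingroup taxa share the derived state 'present' for I; it defines the ingroup but does not resolve relationships within it.
II (derived state 'present') is shared by Taxon 3, Taxon 5, and Taxon 7 — a synapomorphy uniting that clade.
III: derived state 'present' in Taxon 1 and Taxon 2 only — synapomorphy for {Taxon 1, Taxon 2}.
IV groups Taxon 1 and Taxon 5, which is incompatible with the clades supported by the remaining characters; treating it as convergent (homoplasy) costs fewer steps than any alternative tree.
V (derived state 'present') is shared by Taxon 3 and Taxon 5 — a synapomorphy uniting that clade.
Most parsimonious ingroup topology: ((Taxon 2,Taxon 1),((Taxon 3,Taxon 5),Taxon 7)).
The clade {Taxon 1, Taxon 2} is supported by III: its derived state 'present' occurs in exactly those taxa and in no other taxon (including the outgroup).

III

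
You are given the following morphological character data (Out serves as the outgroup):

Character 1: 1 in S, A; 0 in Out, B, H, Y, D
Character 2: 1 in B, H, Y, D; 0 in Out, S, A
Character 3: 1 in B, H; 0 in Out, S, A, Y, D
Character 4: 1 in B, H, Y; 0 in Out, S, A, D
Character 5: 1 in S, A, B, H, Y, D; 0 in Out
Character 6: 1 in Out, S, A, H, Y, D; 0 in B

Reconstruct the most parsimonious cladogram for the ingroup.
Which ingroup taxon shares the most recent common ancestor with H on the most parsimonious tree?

B

Character polarity is set by the outgroup: the derived state is whichever differs from the outgroup's state, so for Character 6 the derived state is '0', and for the remaining characters it is '1'.
Only A and S show the derived state '1' for Character 1, supporting them as a clade.
Only B, D, H, and Y show the derived state '1' for Character 2, supporting them as a clade.
Only B and H show the derived state '1' for Character 3, supporting them as a clade.
Only B, H, and Y show the derived state '1' for Character 4, supporting them as a clade.
All ingroup taxa share the derived state '1' for Character 5; it defines the ingroup but does not resolve relationships within it.
Character 6: derived state '0' in B only — an autapomorphy, so it tells us nothing about relationships among taxa.
Most parsimonious ingroup topology: ((D,(Y,(H,B))),(A,S)).
H and B form a cherry on this tree, so they are sister taxa.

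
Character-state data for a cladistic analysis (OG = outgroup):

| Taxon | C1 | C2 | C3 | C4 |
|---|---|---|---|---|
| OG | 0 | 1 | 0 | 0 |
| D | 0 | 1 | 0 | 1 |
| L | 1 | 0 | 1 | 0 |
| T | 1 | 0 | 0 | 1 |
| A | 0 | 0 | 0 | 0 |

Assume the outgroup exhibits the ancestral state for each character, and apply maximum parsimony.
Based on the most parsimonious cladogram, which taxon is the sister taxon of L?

Character polarity is set by the outgroup: the derived state is whichever differs from the outgroup's state, so for C2 the derived state is '0', and for the remaining characters it is '1'.
Only L and T show the derived state '1' for C1, supporting them as a clade.
C2 (derived state '0') is shared by A, L, and T — a synapomorphy uniting that clade.
C3: derived state '1' in L only — an autapomorphy, so it tells us nothing about relationships among taxa.
C4 groups D and T, which is incompatible with the clades supported by the remaining characters; treating it as convergent (homoplasy) costs fewer steps than any alternative tree.
Most parsimonious ingroup topology: (D,((L,T),A)).
L and T form a cherry on this tree, so they are sister taxa.

T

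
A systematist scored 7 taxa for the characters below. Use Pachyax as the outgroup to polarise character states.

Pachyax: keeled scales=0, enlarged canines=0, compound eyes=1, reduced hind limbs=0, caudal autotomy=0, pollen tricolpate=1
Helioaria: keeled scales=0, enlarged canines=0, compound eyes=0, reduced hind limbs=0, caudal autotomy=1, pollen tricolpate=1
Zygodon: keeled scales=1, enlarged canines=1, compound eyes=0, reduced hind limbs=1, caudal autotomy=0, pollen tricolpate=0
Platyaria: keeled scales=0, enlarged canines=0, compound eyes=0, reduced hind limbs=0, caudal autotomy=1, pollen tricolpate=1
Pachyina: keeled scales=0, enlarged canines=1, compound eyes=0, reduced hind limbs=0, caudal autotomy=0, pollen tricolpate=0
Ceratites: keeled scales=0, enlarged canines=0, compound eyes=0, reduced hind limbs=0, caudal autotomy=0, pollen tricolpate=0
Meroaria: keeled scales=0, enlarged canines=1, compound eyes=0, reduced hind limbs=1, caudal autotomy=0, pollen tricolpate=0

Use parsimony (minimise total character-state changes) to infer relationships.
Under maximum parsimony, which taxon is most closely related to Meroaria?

Character polarity is set by the outgroup: the derived state is whichever differs from the outgroup's state, so for compound eyes, pollen tricolpate the derived state is '0', and for the remaining characters it is '1'.
keeled scales: derived state '1' in Zygodon only — an autapomorphy, so it tells us nothing about relationships among taxa.
Only Meroaria, Pachyina, and Zygodon show the derived state '1' for enlarged canines, supporting them as a clade.
All ingroup taxa share the derived state '0' for compound eyes; it defines the ingroup but does not resolve relationships within it.
Only Meroaria and Zygodon show the derived state '1' for reduced hind limbs, supporting them as a clade.
caudal autotomy: derived state '1' in Helioaria and Platyaria only — synapomorphy for {Helioaria, Platyaria}.
Only Ceratites, Meroaria, Pachyina, and Zygodon show the derived state '0' for pollen tricolpate, supporting them as a clade.
Most parsimonious ingroup topology: ((Helioaria,Platyaria),(((Zygodon,Meroaria),Pachyina),Ceratites)).
Meroaria and Zygodon form a cherry on this tree, so they are sister taxa.

Zygodon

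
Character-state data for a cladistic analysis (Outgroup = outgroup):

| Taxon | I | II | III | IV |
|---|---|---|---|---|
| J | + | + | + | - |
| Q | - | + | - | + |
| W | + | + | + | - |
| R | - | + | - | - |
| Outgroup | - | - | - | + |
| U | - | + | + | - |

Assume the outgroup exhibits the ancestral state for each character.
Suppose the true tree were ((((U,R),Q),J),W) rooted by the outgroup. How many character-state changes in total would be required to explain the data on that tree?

8

Map each character onto ((((U,R),Q),J),W) (rooted by Outgroup) and count the minimum state changes it requires (Fitch parsimony):
I: 2; II: 1; III: 3; IV: 2.
Total tree length = 8.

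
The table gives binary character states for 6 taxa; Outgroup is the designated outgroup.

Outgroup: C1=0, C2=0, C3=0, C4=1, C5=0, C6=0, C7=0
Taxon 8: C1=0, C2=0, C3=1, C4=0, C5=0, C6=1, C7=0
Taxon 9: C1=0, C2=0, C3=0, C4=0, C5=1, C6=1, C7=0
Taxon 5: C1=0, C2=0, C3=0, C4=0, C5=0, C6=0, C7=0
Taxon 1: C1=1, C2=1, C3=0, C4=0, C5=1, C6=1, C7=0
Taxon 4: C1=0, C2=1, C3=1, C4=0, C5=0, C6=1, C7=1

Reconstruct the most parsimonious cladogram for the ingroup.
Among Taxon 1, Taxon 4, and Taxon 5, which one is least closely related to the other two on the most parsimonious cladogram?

Character polarity is set by the outgroup: the derived state is whichever differs from the outgroup's state, so for C4 the derived state is '0', and for the remaining characters it is '1'.
C1 (derived state '1') is unique to Taxon 1 (autapomorphy; uninformative for grouping).
C2 (state '1') occurs in Taxon 1 and Taxon 4 but conflicts with the nesting implied by the other characters — most parsimoniously interpreted as homoplasy.
Only Taxon 4 and Taxon 8 show the derived state '1' for C3, supporting them as a clade.
C4 (derived state '0') is shared by all ingroup taxa — unites the whole ingroup.
C5: derived state '1' in Taxon 1 and Taxon 9 only — synapomorphy for {Taxon 1, Taxon 9}.
Only Taxon 1, Taxon 4, Taxon 8, and Taxon 9 show the derived state '1' for C6, supporting them as a clade.
C7: derived state '1' in Taxon 4 only — an autapomorphy, so it tells us nothing about relationships among taxa.
Most parsimonious ingroup topology: (((Taxon 8,Taxon 4),(Taxon 9,Taxon 1)),Taxon 5).
Taxon 1 and Taxon 4 share a more recent common ancestor with each other than either does with Taxon 5, so Taxon 5 is the least closely related of the three.

Taxon 5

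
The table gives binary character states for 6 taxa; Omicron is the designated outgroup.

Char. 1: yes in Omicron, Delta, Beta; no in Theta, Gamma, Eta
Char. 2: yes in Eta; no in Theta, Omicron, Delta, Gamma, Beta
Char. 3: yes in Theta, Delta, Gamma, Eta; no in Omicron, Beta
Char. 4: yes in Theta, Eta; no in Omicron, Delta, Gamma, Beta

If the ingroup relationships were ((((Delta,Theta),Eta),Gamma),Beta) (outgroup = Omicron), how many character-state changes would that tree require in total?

Map each character onto ((((Delta,Theta),Eta),Gamma),Beta) (rooted by Omicron) and count the minimum state changes it requires (Fitch parsimony):
Char. 1: 2; Char. 2: 1; Char. 3: 1; Char. 4: 2.
Total tree length = 6.

6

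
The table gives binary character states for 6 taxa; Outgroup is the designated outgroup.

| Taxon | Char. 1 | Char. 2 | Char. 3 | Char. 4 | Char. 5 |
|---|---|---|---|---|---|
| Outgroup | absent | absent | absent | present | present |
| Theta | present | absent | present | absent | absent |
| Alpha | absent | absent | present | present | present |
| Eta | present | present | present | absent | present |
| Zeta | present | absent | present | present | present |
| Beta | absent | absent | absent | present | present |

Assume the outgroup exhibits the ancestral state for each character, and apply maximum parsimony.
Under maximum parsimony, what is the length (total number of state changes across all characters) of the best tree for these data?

Character polarity is set by the outgroup: the derived state is whichever differs from the outgroup's state, so for Char. 4, Char. 5 the derived state is 'absent', and for the remaining characters it is 'present'.
Only Eta, Theta, and Zeta show the derived state 'present' for Char. 1, supporting them as a clade.
Char. 2: derived state 'present' in Eta only — an autapomorphy, so it tells us nothing about relationships among taxa.
Char. 3: derived state 'present' in Alpha, Eta, Theta, and Zeta only — synapomorphy for {Alpha, Eta, Theta, Zeta}.
Char. 4: derived state 'absent' in Eta and Theta only — synapomorphy for {Eta, Theta}.
Char. 5: derived state 'absent' in Theta only — an autapomorphy, so it tells us nothing about relationships among taxa.
Most parsimonious ingroup topology: ((((Theta,Eta),Zeta),Alpha),Beta).
Changes per character on this tree: Char. 1: 1; Char. 2: 1; Char. 3: 1; Char. 4: 1; Char. 5: 1.
Total = 5.

5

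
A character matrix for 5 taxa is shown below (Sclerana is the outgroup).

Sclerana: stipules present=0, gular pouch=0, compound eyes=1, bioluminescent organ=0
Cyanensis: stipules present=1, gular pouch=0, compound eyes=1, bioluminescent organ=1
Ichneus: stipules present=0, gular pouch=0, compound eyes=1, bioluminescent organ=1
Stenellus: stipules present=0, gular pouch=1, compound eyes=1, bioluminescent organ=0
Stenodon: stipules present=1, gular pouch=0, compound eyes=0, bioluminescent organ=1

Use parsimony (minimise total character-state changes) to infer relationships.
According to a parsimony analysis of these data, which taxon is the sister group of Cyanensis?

Stenodon

Character polarity is set by the outgroup: the derived state is whichever differs from the outgroup's state, so for compound eyes the derived state is '0', and for the remaining characters it is '1'.
Only Cyanensis and Stenodon show the derived state '1' for stipules present, supporting them as a clade.
gular pouch (derived state '1') is unique to Stenellus (autapomorphy; uninformative for grouping).
compound eyes (derived state '0') is unique to Stenodon (autapomorphy; uninformative for grouping).
bioluminescent organ (derived state '1') is shared by Cyanensis, Ichneus, and Stenodon — a synapomorphy uniting that clade.
Most parsimonious ingroup topology: ((Ichneus,(Cyanensis,Stenodon)),Stenellus).
Cyanensis and Stenodon form a cherry on this tree, so they are sister taxa.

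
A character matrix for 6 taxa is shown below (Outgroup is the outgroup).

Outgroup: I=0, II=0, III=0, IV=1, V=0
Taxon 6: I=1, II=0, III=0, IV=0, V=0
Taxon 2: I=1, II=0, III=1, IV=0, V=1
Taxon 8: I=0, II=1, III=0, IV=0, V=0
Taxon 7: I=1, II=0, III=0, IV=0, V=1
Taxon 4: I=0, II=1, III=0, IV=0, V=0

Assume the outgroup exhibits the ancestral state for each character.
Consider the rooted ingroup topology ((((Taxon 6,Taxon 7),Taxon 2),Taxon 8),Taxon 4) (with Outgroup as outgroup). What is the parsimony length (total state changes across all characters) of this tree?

7

Map each character onto ((((Taxon 6,Taxon 7),Taxon 2),Taxon 8),Taxon 4) (rooted by Outgroup) and count the minimum state changes it requires (Fitch parsimony):
I: 1; II: 2; III: 1; IV: 1; V: 2.
Total tree length = 7.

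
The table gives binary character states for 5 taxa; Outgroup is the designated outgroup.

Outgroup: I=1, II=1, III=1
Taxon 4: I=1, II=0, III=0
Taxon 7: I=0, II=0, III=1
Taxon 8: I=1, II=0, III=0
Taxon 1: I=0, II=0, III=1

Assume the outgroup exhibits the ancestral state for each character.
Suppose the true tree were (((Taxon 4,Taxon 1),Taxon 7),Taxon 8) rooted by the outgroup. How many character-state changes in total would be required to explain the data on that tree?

Map each character onto (((Taxon 4,Taxon 1),Taxon 7),Taxon 8) (rooted by Outgroup) and count the minimum state changes it requires (Fitch parsimony):
I: 2; II: 1; III: 2.
Total tree length = 5.

5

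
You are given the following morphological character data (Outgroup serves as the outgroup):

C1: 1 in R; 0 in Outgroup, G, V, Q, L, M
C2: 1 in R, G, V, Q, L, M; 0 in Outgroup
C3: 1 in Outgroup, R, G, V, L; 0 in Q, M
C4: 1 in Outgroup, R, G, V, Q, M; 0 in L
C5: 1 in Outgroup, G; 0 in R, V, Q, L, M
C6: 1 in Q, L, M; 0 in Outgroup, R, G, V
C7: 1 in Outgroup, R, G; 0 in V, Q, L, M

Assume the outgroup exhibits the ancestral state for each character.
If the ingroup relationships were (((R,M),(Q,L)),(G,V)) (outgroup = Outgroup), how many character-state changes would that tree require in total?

12

Map each character onto (((R,M),(Q,L)),(G,V)) (rooted by Outgroup) and count the minimum state changes it requires (Fitch parsimony):
C1: 1; C2: 1; C3: 2; C4: 1; C5: 2; C6: 2; C7: 3.
Total tree length = 12.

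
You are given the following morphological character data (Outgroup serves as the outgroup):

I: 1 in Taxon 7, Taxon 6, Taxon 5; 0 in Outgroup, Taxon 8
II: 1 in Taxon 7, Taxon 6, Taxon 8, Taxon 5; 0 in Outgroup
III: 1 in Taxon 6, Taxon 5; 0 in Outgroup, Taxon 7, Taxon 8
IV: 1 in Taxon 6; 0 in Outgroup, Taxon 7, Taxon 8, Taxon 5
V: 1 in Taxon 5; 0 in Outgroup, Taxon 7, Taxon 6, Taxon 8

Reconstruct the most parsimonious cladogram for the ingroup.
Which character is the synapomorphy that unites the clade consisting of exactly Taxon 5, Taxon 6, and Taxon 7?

I

The outgroup has state '0' for every character, so '1' is the derived state throughout.
I: derived state '1' in Taxon 5, Taxon 6, and Taxon 7 only — synapomorphy for {Taxon 5, Taxon 6, Taxon 7}.
II (derived state '1') is shared by all ingroup taxa — unites the whole ingroup.
III: derived state '1' in Taxon 5 and Taxon 6 only — synapomorphy for {Taxon 5, Taxon 6}.
IV (derived state '1') is unique to Taxon 6 (autapomorphy; uninformative for grouping).
V: derived state '1' in Taxon 5 only — an autapomorphy, so it tells us nothing about relationships among taxa.
Most parsimonious ingroup topology: ((Taxon 7,(Taxon 6,Taxon 5)),Taxon 8).
The clade {Taxon 5, Taxon 6, Taxon 7} is supported by I: its derived state '1' occurs in exactly those taxa and in no other taxon (including the outgroup).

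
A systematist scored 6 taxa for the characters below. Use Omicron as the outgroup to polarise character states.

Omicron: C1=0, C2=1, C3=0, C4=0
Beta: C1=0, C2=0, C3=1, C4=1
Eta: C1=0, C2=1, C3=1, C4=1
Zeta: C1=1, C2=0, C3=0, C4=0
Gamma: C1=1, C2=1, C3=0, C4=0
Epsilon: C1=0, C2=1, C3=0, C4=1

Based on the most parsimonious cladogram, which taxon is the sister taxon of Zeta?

Gamma

Character polarity is set by the outgroup: the derived state is whichever differs from the outgroup's state, so for C2 the derived state is '0', and for the remaining characters it is '1'.
C1: derived state '1' in Gamma and Zeta only — synapomorphy for {Gamma, Zeta}.
C2 groups Beta and Zeta, which is incompatible with the clades supported by the remaining characters; treating it as convergent (homoplasy) costs fewer steps than any alternative tree.
C3 (derived state '1') is shared by Beta and Eta — a synapomorphy uniting that clade.
C4: derived state '1' in Beta, Epsilon, and Eta only — synapomorphy for {Beta, Epsilon, Eta}.
Most parsimonious ingroup topology: (((Beta,Eta),Epsilon),(Zeta,Gamma)).
Zeta and Gamma form a cherry on this tree, so they are sister taxa.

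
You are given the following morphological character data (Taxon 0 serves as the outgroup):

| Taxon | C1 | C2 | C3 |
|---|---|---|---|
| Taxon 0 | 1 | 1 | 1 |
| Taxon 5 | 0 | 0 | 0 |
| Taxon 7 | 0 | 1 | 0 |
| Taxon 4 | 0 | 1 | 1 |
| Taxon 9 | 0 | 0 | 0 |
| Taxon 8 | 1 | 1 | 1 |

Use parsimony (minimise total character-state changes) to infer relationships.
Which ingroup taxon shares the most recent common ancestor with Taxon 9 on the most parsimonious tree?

The outgroup has state '1' for every character, so '0' is the derived state throughout.
C1: derived state '0' in Taxon 4, Taxon 5, Taxon 7, and Taxon 9 only — synapomorphy for {Taxon 4, Taxon 5, Taxon 7, Taxon 9}.
C2: derived state '0' in Taxon 5 and Taxon 9 only — synapomorphy for {Taxon 5, Taxon 9}.
Only Taxon 5, Taxon 7, and Taxon 9 show the derived state '0' for C3, supporting them as a clade.
Most parsimonious ingroup topology: ((((Taxon 5,Taxon 9),Taxon 7),Taxon 4),Taxon 8).
Taxon 9 and Taxon 5 form a cherry on this tree, so they are sister taxa.

Taxon 5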